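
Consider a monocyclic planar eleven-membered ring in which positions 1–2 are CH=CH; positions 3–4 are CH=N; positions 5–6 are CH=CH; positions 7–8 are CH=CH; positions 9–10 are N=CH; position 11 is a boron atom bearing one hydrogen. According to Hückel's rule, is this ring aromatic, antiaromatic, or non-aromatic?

Aromatic

The p orbitals form a continuous loop: each doubly-bonded ring atom is sp² with one p-orbital electron; each sp² =N– keeps its lone pair in-plane and puts one electron into the π system; the boron has an empty p orbital. The ring is fully conjugated.
Tallying contributions gives 5 × 2 = 10 from the double-bond units + 0 from the BH atom = 10.
With 10 π electrons (n = 2), the Hückel 4n+2 condition holds.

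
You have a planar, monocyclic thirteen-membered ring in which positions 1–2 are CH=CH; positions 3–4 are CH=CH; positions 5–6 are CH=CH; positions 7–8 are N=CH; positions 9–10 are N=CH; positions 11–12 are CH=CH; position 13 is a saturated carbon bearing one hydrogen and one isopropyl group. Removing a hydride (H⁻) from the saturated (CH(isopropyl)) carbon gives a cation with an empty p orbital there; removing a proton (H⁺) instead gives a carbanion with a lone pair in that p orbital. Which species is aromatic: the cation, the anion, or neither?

Once that carbon is sp², every ring atom has a p orbital and both ions are fully conjugated.
Cation: 6 × 2 + 0 = 12 π electrons → 4(3), antiaromatic.
Anion: 6 × 2 + 2 = 14 π electrons → 4(3)+2, aromatic.

The anion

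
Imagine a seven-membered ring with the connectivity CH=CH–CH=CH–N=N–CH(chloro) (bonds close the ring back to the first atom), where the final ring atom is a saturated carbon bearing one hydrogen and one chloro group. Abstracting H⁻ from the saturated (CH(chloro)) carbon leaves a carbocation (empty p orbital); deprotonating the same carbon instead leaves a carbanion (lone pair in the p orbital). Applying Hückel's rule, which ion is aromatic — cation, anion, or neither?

The cation

In either ion the ring is fully conjugated: every atom, including the new sp² carbon, supplies a p orbital.
Cation: 3 × 2 + 0 = 6 π electrons → 4(1)+2, aromatic.
Anion: 3 × 2 + 2 = 8 π electrons → 4(2), antiaromatic.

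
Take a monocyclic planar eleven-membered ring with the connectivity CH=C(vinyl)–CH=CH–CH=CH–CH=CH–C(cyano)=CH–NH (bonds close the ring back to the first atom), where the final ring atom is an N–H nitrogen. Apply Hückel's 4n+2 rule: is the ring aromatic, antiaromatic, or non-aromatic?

All ring atoms are sp² and supply a p orbital to the ring (every atom in a ring double bond is sp² and brings one electron to the p orbital; the pyrrole-type nitrogen donates its lone pair from the p orbital); the conjugation is uninterrupted.
Adding the contributions, 5 × 2 = 10 from the double-bond units + 2 from the NH atom = 12.
12 = 4(3); a planar, fully conjugated 4n system is antiaromatic.

Antiaromatic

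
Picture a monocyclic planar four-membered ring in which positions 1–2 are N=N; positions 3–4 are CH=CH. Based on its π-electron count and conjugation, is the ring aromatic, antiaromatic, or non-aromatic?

Antiaromatic

Check conjugation: the double-bond atoms are sp², each contributing one p electron; each =N– nitrogen is pyridine-type (lone pair in the sp² plane, one electron in the p orbital) — every position has a p orbital, so the cyclic π system is continuous.
Tallying contributions gives 2 × 2 = 4 from the 2 double-bond units.
A 4n π count (4, n = 1) in a planar conjugated ring means antiaromatic.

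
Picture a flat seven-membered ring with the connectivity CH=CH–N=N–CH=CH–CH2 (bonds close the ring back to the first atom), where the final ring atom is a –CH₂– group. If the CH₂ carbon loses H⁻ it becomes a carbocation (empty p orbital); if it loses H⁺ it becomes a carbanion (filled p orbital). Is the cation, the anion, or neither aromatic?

The cation

Once that carbon is sp², every ring atom has a p orbital and both ions are fully conjugated.
Cation: 3 × 2 + 0 = 6 π electrons → 4(1)+2, aromatic.
Anion: 3 × 2 + 2 = 8 π electrons → 4(2), antiaromatic.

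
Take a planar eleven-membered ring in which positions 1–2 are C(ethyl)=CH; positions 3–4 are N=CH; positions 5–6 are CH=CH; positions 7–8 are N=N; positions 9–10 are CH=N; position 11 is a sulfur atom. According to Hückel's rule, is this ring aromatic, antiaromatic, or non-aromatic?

Antiaromatic

Check conjugation: the double-bond atoms are sp², each contributing one p electron; each =N– nitrogen is pyridine-type (lone pair in the sp² plane, one electron in the p orbital); the sulfur donates one lone pair from its p orbital — every position has a p orbital, so the cyclic π system is continuous.
π-electron count: 5 × 2 = 10 from the double-bond units + 2 from the S atom = 12.
A 4n π count (12, n = 3) in a planar conjugated ring means antiaromatic.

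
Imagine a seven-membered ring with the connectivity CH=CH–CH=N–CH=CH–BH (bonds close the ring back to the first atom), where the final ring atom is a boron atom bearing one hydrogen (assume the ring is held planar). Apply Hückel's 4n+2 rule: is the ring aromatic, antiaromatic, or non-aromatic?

Aromatic

Check conjugation: each doubly-bonded ring atom is sp² with one p-orbital electron; each =N– nitrogen is pyridine-type (lone pair in the sp² plane, one electron in the p orbital); the boron has an empty p orbital — every position has a p orbital, so the cyclic π system is continuous.
Counting π electrons: 3 × 2 = 6 from the double-bond units + 0 from the BH atom = 6.
6 = 4(1) + 2, which satisfies Hückel's 4n+2 rule.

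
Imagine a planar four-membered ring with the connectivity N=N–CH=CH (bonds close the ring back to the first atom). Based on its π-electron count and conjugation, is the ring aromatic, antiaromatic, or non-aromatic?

All ring atoms are sp² and supply a p orbital to the ring (the double-bond atoms are sp², each contributing one p electron; each =N– nitrogen is pyridine-type (lone pair in the sp² plane, one electron in the p orbital)); the conjugation is uninterrupted.
Tallying contributions gives 2 × 2 = 4 from the 2 double-bond units.
With 4 = 4·1 π electrons, Hückel's rule classifies the planar ring as antiaromatic.

Antiaromatic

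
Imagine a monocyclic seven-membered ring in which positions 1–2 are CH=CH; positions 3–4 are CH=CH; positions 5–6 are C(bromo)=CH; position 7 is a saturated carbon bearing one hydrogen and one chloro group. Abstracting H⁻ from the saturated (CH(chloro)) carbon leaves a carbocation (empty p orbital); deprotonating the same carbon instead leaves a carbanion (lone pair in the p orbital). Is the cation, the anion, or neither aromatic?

The cation

In both ions every ring atom is sp² and contributes a p orbital, so both rings are fully conjugated.
Cation: 3 × 2 + 0 = 6 π electrons → 4(1)+2, aromatic.
Anion: 3 × 2 + 2 = 8 π electrons → 4(2), antiaromatic.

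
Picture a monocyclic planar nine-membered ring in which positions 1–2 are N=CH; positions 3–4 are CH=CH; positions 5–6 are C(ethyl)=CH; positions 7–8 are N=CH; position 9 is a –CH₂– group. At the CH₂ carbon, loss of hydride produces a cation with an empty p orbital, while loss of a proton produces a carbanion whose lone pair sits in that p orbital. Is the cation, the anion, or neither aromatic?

In both ions every ring atom is sp² and contributes a p orbital, so both rings are fully conjugated.
Cation: 4 × 2 + 0 = 8 π electrons → 4(2), antiaromatic.
Anion: 4 × 2 + 2 = 10 π electrons → 4(2)+2, aromatic.

The anion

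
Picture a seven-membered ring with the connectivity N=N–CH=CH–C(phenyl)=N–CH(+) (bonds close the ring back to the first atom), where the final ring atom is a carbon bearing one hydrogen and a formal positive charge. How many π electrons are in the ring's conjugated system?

6

Check conjugation: each doubly-bonded ring atom is sp² with one p-orbital electron; the doubly-bonded nitrogens are pyridine-type — their lone pairs lie in the ring plane, leaving one electron in the p orbital; the carbocation has an empty p orbital — every position has a p orbital, so the cyclic π system is continuous.
Counting π electrons: 3 × 2 = 6 from the double-bond units + 0 from the CH(+) atom = 6.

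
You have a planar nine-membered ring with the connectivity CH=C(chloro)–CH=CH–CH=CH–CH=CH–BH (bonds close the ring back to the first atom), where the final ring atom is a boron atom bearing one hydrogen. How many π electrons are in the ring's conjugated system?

8

Check conjugation: every atom in a ring double bond is sp² and brings one electron to the p orbital; the boron has an empty p orbital — every position has a p orbital, so the cyclic π system is continuous.
Adding the contributions, 4 × 2 = 8 from the double-bond units + 0 from the BH atom = 8.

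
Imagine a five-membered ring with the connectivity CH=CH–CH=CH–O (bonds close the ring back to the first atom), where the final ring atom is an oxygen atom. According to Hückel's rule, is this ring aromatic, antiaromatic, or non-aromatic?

Every ring atom contributes a p orbital perpendicular to the ring (every atom in a ring double bond is sp² and brings one electron to the p orbital; the oxygen donates one lone pair from its p orbital), so the π system is cyclic and fully conjugated.
Counting π electrons: 2 × 2 = 4 from the double-bond units + 2 from the O atom = 6.
With 6 π electrons (n = 1), the Hückel 4n+2 condition holds.
(This ring is furan.)

Aromatic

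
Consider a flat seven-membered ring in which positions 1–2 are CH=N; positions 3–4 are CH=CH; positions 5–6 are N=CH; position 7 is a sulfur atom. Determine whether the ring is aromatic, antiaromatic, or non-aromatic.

Check conjugation: every atom in a ring double bond is sp² and brings one electron to the p orbital; the doubly-bonded nitrogens are pyridine-type — their lone pairs lie in the ring plane, leaving one electron in the p orbital; the sulfur donates one lone pair from its p orbital — every position has a p orbital, so the cyclic π system is continuous.
π-electron count: 3 × 2 = 6 from the double-bond units + 2 from the S atom = 8.
8 = 4(2); a planar, fully conjugated 4n system is antiaromatic.

Antiaromatic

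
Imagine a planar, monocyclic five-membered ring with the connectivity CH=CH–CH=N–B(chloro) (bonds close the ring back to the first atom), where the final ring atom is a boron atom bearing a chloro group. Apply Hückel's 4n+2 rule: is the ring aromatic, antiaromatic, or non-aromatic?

Check conjugation: the double-bond atoms are sp², each contributing one p electron; each sp² =N– keeps its lone pair in-plane and puts one electron into the π system; the boron has an empty p orbital — every position has a p orbital, so the cyclic π system is continuous.
Counting π electrons: 2 × 2 = 4 from the double-bond units + 0 from the B(chloro) atom = 4.
4 = 4(1); a planar, fully conjugated 4n system is antiaromatic.

Antiaromatic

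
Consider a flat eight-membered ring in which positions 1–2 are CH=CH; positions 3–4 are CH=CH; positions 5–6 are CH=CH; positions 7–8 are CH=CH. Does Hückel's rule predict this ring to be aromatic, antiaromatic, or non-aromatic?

All ring atoms are sp² and supply a p orbital to the ring (each doubly-bonded ring atom is sp² with one p-orbital electron); the conjugation is uninterrupted.
Adding the contributions, 4 × 2 = 8 from the 4 double-bond units.
8 is a 4n count (n = 2), so the planar conjugated ring is antiaromatic.

Antiaromatic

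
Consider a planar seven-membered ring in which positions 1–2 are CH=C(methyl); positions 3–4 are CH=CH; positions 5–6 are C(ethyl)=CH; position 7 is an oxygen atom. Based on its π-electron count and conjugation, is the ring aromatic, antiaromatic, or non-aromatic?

Antiaromatic

Check conjugation: the double-bond atoms are sp², each contributing one p electron; the oxygen donates one lone pair from its p orbital — every position has a p orbital, so the cyclic π system is continuous.
Counting π electrons: 3 × 2 = 6 from the double-bond units + 2 from the O atom = 8.
8 = 4(2); a planar, fully conjugated 4n system is antiaromatic.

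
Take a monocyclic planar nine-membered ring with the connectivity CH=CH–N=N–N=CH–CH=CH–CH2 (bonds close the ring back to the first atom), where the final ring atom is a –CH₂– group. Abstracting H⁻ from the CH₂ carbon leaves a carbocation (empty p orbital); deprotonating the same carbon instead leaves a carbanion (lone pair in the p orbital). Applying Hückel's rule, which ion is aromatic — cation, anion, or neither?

The anion

Once that carbon is sp², every ring atom has a p orbital and both ions are fully conjugated.
Cation: 4 × 2 + 0 = 8 π electrons → 4(2), antiaromatic.
Anion: 4 × 2 + 2 = 10 π electrons → 4(2)+2, aromatic.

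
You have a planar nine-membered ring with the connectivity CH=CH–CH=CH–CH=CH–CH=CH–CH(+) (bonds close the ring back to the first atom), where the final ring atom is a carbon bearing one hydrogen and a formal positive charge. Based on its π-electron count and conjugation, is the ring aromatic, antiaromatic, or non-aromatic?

The p orbitals form a continuous loop: every atom in a ring double bond is sp² and brings one electron to the p orbital; the carbocation has an empty p orbital. The ring is fully conjugated.
Adding the contributions, 4 × 2 = 8 from the double-bond units + 0 from the CH(+) atom = 8.
With 8 = 4·2 π electrons, Hückel's rule classifies the planar ring as antiaromatic.

Antiaromatic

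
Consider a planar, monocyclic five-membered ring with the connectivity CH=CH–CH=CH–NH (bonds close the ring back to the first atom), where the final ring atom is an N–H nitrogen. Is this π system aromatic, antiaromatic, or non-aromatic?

The p orbitals form a continuous loop: each doubly-bonded ring atom is sp² with one p-orbital electron; the pyrrole-type nitrogen donates its lone pair from the p orbital. The ring is fully conjugated.
Counting π electrons: 2 × 2 = 4 from the double-bond units + 2 from the NH atom = 6.
Since 6 = 4·1 + 2, the ring meets the 4n+2 criterion.
(The species described is pyrrole.)

Aromatic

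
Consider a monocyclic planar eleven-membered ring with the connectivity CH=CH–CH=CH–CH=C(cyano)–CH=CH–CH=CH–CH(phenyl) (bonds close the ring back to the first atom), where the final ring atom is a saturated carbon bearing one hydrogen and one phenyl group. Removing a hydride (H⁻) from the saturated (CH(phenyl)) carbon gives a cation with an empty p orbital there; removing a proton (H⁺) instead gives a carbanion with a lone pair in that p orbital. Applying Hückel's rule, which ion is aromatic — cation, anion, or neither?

The cation

In both ions every ring atom is sp² and contributes a p orbital, so both rings are fully conjugated.
Cation: 5 × 2 + 0 = 10 π electrons → 4(2)+2, aromatic.
Anion: 5 × 2 + 2 = 12 π electrons → 4(3), antiaromatic.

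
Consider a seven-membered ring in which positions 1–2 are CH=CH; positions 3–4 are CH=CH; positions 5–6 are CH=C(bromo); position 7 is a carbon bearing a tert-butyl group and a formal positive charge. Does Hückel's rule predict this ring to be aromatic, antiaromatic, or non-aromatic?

Aromatic

The p orbitals form a continuous loop: each doubly-bonded ring atom is sp² with one p-orbital electron; the carbocation has an empty p orbital. The ring is fully conjugated.
Counting π electrons: 3 × 2 = 6 from the double-bond units + 0 from the C(tert-butyl)(+) atom = 6.
With 6 π electrons (n = 1), the Hückel 4n+2 condition holds.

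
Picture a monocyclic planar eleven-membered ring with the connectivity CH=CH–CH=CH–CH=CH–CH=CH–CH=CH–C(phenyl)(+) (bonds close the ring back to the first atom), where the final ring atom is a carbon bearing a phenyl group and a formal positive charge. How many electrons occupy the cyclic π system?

All ring atoms are sp² and supply a p orbital to the ring (each doubly-bonded ring atom is sp² with one p-orbital electron; the carbocation has an empty p orbital); the conjugation is uninterrupted.
Tallying contributions gives 5 × 2 = 10 from the double-bond units + 0 from the C(phenyl)(+) atom = 10.

10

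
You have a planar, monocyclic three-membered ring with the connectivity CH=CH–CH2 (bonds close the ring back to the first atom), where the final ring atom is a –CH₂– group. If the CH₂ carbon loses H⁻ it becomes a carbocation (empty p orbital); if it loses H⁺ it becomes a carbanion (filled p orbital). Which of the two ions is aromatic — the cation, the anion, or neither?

The cation

In either ion the ring is fully conjugated: every atom, including the new sp² carbon, supplies a p orbital.
Cation: 1 × 2 + 0 = 2 π electrons → 4(0)+2, aromatic.
Anion: 1 × 2 + 2 = 4 π electrons → 4(1), antiaromatic.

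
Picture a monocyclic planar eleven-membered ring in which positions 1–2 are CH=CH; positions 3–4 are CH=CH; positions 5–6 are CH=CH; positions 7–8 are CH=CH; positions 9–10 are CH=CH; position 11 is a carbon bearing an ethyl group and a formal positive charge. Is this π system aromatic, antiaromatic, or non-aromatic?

All ring atoms are sp² and supply a p orbital to the ring (each doubly-bonded ring atom is sp² with one p-orbital electron; the carbocation has an empty p orbital); the conjugation is uninterrupted.
Counting π electrons: 5 × 2 = 10 from the double-bond units + 0 from the C(ethyl)(+) atom = 10.
Since 10 = 4·2 + 2, the ring meets the 4n+2 criterion.

Aromatic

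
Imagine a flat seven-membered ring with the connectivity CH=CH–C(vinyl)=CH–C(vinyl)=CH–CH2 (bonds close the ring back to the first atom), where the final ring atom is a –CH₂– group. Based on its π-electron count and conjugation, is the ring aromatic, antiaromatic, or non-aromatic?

The CH2 position has four σ bonds — the tetrahedral CH₂ carbon is sp³ and has no p orbital in the ring π system — so the cyclic conjugation is interrupted.
Broken conjugation rules out both aromaticity and antiaromaticity.

Non-aromatic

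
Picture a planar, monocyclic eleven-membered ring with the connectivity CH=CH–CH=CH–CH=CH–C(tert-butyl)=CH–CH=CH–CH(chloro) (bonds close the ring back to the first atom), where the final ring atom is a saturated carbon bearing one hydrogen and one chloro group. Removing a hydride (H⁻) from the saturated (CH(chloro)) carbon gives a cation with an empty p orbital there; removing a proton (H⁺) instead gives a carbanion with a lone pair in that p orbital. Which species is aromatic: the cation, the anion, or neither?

The cation

In both ions every ring atom is sp² and contributes a p orbital, so both rings are fully conjugated.
Cation: 5 × 2 + 0 = 10 π electrons → 4(2)+2, aromatic.
Anion: 5 × 2 + 2 = 12 π electrons → 4(3), antiaromatic.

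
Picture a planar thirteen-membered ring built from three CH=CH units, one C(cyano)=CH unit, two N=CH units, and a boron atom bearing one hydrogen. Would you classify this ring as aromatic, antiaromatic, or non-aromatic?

Check conjugation: the double-bond atoms are sp², each contributing one p electron; the doubly-bonded nitrogens are pyridine-type — their lone pairs lie in the ring plane, leaving one electron in the p orbital; the boron has an empty p orbital — every position has a p orbital, so the cyclic π system is continuous.
π-electron count: 6 × 2 = 12 from the double-bond units + 0 from the BH atom = 12.
With 12 = 4·3 π electrons, Hückel's rule classifies the planar ring as antiaromatic.

Antiaromatic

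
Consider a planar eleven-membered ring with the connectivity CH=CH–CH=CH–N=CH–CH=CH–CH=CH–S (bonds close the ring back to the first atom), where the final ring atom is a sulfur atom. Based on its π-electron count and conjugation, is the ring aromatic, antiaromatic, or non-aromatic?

Antiaromatic

All ring atoms are sp² and supply a p orbital to the ring (every atom in a ring double bond is sp² and brings one electron to the p orbital; each =N– nitrogen is pyridine-type (lone pair in the sp² plane, one electron in the p orbital); the sulfur donates one lone pair from its p orbital); the conjugation is uninterrupted.
Counting π electrons: 5 × 2 = 10 from the double-bond units + 2 from the S atom = 12.
With 12 = 4·3 π electrons, Hückel's rule classifies the planar ring as antiaromatic.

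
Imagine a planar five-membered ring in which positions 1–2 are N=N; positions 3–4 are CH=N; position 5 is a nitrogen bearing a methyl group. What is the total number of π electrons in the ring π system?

6

Check conjugation: each doubly-bonded ring atom is sp² with one p-orbital electron; the doubly-bonded nitrogens are pyridine-type — their lone pairs lie in the ring plane, leaving one electron in the p orbital; the pyrrole-type nitrogen donates its lone pair from the p orbital — every position has a p orbital, so the cyclic π system is continuous.
Counting π electrons: 2 × 2 = 4 from the double-bond units + 2 from the N(methyl) atom = 6.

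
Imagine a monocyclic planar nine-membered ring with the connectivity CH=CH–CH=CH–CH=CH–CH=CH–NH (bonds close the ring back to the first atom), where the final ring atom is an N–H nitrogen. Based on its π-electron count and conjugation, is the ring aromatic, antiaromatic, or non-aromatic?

Every ring atom contributes a p orbital perpendicular to the ring (each doubly-bonded ring atom is sp² with one p-orbital electron; the pyrrole-type nitrogen donates its lone pair from the p orbital), so the π system is cyclic and fully conjugated.
π-electron count: 4 × 2 = 8 from the double-bond units + 2 from the NH atom = 10.
With 10 π electrons (n = 2), the Hückel 4n+2 condition holds.

Aromatic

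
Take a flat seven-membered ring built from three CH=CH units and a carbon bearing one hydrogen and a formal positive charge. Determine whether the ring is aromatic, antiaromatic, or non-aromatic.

All ring atoms are sp² and supply a p orbital to the ring (every atom in a ring double bond is sp² and brings one electron to the p orbital; the carbocation has an empty p orbital); the conjugation is uninterrupted.
Counting π electrons: 3 × 2 = 6 from the double-bond units + 0 from the CH(+) atom = 6.
That gives a 4n+2 count (6, n = 1).

Aromatic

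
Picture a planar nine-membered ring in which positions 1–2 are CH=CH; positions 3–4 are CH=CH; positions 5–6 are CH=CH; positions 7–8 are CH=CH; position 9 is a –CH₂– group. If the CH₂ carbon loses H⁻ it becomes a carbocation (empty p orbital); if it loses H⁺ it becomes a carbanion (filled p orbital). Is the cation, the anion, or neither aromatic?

In both ions every ring atom is sp² and contributes a p orbital, so both rings are fully conjugated.
Cation: 4 × 2 + 0 = 8 π electrons → 4(2), antiaromatic.
Anion: 4 × 2 + 2 = 10 π electrons → 4(2)+2, aromatic.

The anion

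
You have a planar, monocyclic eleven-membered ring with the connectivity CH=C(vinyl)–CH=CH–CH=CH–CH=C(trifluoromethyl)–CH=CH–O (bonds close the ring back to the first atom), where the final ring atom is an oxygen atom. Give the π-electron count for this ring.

12

All ring atoms are sp² and supply a p orbital to the ring (each doubly-bonded ring atom is sp² with one p-orbital electron; the oxygen donates one lone pair from its p orbital); the conjugation is uninterrupted.
π-electron count: 5 × 2 = 10 from the double-bond units + 2 from the O atom = 12.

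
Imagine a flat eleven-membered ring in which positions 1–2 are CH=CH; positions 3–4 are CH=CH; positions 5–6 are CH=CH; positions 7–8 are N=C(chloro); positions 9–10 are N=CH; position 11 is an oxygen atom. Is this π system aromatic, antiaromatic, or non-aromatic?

Antiaromatic

All ring atoms are sp² and supply a p orbital to the ring (the double-bond atoms are sp², each contributing one p electron; the doubly-bonded nitrogens are pyridine-type — their lone pairs lie in the ring plane, leaving one electron in the p orbital; the oxygen donates one lone pair from its p orbital); the conjugation is uninterrupted.
π-electron count: 5 × 2 = 10 from the double-bond units + 2 from the O atom = 12.
A 4n π count (12, n = 3) in a planar conjugated ring means antiaromatic.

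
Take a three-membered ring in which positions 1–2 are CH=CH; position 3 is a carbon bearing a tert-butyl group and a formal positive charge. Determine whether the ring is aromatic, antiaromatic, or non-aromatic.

Aromatic

The p orbitals form a continuous loop: every atom in a ring double bond is sp² and brings one electron to the p orbital; the carbocation has an empty p orbital. The ring is fully conjugated.
Counting π electrons: 1 × 2 = 2 from the double-bond unit + 0 from the C(tert-butyl)(+) atom = 2.
That gives a 4n+2 count (2, n = 0).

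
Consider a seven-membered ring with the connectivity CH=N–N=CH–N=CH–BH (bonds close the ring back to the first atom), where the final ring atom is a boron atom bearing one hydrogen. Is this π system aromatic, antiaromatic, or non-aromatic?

Aromatic

Check conjugation: each doubly-bonded ring atom is sp² with one p-orbital electron; each sp² =N– keeps its lone pair in-plane and puts one electron into the π system; the boron has an empty p orbital — every position has a p orbital, so the cyclic π system is continuous.
Counting π electrons: 3 × 2 = 6 from the double-bond units + 0 from the BH atom = 6.
Since 6 = 4·1 + 2, the ring meets the 4n+2 criterion.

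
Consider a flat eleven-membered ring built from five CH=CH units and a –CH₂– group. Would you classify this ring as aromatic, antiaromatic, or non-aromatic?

The CH2 carbon is saturated: the tetrahedral CH₂ carbon is sp³ and has no p orbital in the ring π system. Conjugation is not continuous around the ring.
A ring that is not fully conjugated cannot be aromatic or antiaromatic regardless of its π-electron count.

Non-aromatic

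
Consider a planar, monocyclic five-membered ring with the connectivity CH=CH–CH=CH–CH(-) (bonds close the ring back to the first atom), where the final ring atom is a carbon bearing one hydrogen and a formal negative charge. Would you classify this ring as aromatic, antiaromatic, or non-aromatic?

Check conjugation: every atom in a ring double bond is sp² and brings one electron to the p orbital; the carbanion's lone pair occupies the p orbital — every position has a p orbital, so the cyclic π system is continuous.
Adding the contributions, 2 × 2 = 4 from the double-bond units + 2 from the CH(-) atom = 6.
With 6 π electrons (n = 1), the Hückel 4n+2 condition holds.
(The species described is the cyclopentadienyl anion.)

Aromatic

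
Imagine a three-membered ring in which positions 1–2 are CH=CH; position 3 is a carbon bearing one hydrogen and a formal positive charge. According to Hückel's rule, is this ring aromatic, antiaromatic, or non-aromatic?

Aromatic

Every ring atom contributes a p orbital perpendicular to the ring (the double-bond atoms are sp², each contributing one p electron; the carbocation has an empty p orbital), so the π system is cyclic and fully conjugated.
Counting π electrons: 1 × 2 = 2 from the double-bond unit + 0 from the CH(+) atom = 2.
With 2 π electrons (n = 0), the Hückel 4n+2 condition holds.
(The species described is the cyclopropenyl cation.)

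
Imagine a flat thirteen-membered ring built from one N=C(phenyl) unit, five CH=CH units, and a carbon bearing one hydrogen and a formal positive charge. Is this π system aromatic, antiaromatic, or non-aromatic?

Antiaromatic

All ring atoms are sp² and supply a p orbital to the ring (every atom in a ring double bond is sp² and brings one electron to the p orbital; each sp² =N– keeps its lone pair in-plane and puts one electron into the π system; the carbocation has an empty p orbital); the conjugation is uninterrupted.
Tallying contributions gives 6 × 2 = 12 from the double-bond units + 0 from the CH(+) atom = 12.
12 = 4(3); a planar, fully conjugated 4n system is antiaromatic.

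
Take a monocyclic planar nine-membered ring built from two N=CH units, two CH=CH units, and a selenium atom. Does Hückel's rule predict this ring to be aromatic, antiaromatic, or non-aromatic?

Check conjugation: the double-bond atoms are sp², each contributing one p electron; the doubly-bonded nitrogens are pyridine-type — their lone pairs lie in the ring plane, leaving one electron in the p orbital; the selenium donates one lone pair from its p orbital — every position has a p orbital, so the cyclic π system is continuous.
Counting π electrons: 4 × 2 = 8 from the double-bond units + 2 from the Se atom = 10.
10 = 4(2) + 2, which satisfies Hückel's 4n+2 rule.

Aromatic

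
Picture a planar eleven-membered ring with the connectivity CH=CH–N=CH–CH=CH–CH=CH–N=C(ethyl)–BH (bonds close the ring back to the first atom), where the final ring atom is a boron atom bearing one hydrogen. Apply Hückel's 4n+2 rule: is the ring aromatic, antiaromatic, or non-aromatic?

The p orbitals form a continuous loop: each doubly-bonded ring atom is sp² with one p-orbital electron; the doubly-bonded nitrogens are pyridine-type — their lone pairs lie in the ring plane, leaving one electron in the p orbital; the boron has an empty p orbital. The ring is fully conjugated.
Tallying contributions gives 5 × 2 = 10 from the double-bond units + 0 from the BH atom = 10.
Since 10 = 4·2 + 2, the ring meets the 4n+2 criterion.

Aromatic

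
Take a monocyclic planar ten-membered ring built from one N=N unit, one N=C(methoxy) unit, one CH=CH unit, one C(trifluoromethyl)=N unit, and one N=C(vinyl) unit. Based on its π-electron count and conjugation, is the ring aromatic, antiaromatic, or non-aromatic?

Aromatic

Check conjugation: the double-bond atoms are sp², each contributing one p electron; each sp² =N– keeps its lone pair in-plane and puts one electron into the π system — every position has a p orbital, so the cyclic π system is continuous.
Counting π electrons: 5 × 2 = 10 from the 5 double-bond units.
With 10 π electrons (n = 2), the Hückel 4n+2 condition holds.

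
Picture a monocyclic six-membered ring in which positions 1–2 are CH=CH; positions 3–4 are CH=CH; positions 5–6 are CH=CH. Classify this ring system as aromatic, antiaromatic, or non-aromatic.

All ring atoms are sp² and supply a p orbital to the ring (the double-bond atoms are sp², each contributing one p electron); the conjugation is uninterrupted.
Tallying contributions gives 3 × 2 = 6 from the 3 double-bond units.
Since 6 = 4·1 + 2, the ring meets the 4n+2 criterion.
This is benzene.

Aromatic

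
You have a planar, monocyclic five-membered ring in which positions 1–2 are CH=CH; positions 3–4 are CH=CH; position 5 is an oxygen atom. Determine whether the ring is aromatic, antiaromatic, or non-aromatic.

All ring atoms are sp² and supply a p orbital to the ring (every atom in a ring double bond is sp² and brings one electron to the p orbital; the oxygen donates one lone pair from its p orbital); the conjugation is uninterrupted.
π-electron count: 2 × 2 = 4 from the double-bond units + 2 from the O atom = 6.
That gives a 4n+2 count (6, n = 1).

Aromatic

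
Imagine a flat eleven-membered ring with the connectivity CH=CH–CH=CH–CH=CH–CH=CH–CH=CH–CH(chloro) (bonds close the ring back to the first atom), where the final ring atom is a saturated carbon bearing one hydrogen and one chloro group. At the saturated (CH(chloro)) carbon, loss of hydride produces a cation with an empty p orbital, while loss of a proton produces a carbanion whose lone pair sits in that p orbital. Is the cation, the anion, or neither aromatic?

In either ion the ring is fully conjugated: every atom, including the new sp² carbon, supplies a p orbital.
Cation: 5 × 2 + 0 = 10 π electrons → 4(2)+2, aromatic.
Anion: 5 × 2 + 2 = 12 π electrons → 4(3), antiaromatic.

The cation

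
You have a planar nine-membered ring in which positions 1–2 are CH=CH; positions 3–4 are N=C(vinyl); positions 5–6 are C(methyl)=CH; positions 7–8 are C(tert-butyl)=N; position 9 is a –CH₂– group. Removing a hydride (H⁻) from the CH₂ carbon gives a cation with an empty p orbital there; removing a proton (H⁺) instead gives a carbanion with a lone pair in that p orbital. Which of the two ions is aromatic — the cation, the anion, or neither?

Once that carbon is sp², every ring atom has a p orbital and both ions are fully conjugated.
Cation: 4 × 2 + 0 = 8 π electrons → 4(2), antiaromatic.
Anion: 4 × 2 + 2 = 10 π electrons → 4(2)+2, aromatic.

The anion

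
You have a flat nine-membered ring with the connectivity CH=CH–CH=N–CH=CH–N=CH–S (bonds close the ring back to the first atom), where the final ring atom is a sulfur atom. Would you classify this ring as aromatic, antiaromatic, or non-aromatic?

Aromatic

The p orbitals form a continuous loop: each doubly-bonded ring atom is sp² with one p-orbital electron; each sp² =N– keeps its lone pair in-plane and puts one electron into the π system; the sulfur donates one lone pair from its p orbital. The ring is fully conjugated.
π-electron count: 4 × 2 = 8 from the double-bond units + 2 from the S atom = 10.
That gives a 4n+2 count (10, n = 2).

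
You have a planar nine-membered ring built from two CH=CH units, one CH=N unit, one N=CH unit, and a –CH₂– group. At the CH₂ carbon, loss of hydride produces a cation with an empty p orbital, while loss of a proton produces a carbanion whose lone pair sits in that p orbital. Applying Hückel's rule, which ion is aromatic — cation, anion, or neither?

In either ion the ring is fully conjugated: every atom, including the new sp² carbon, supplies a p orbital.
Cation: 4 × 2 + 0 = 8 π electrons → 4(2), antiaromatic.
Anion: 4 × 2 + 2 = 10 π electrons → 4(2)+2, aromatic.

The anion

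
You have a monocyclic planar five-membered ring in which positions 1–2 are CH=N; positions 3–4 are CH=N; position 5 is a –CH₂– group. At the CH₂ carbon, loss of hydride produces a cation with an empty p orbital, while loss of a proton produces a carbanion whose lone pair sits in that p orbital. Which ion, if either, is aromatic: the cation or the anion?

The anion

Once that carbon is sp², every ring atom has a p orbital and both ions are fully conjugated.
Cation: 2 × 2 + 0 = 4 π electrons → 4(1), antiaromatic.
Anion: 2 × 2 + 2 = 6 π electrons → 4(1)+2, aromatic.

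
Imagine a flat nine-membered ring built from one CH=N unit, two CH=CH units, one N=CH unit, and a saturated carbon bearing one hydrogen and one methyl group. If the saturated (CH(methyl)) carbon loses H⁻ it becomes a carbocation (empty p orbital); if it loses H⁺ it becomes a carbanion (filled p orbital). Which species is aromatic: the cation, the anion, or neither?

The anion

In either ion the ring is fully conjugated: every atom, including the new sp² carbon, supplies a p orbital.
Cation: 4 × 2 + 0 = 8 π electrons → 4(2), antiaromatic.
Anion: 4 × 2 + 2 = 10 π electrons → 4(2)+2, aromatic.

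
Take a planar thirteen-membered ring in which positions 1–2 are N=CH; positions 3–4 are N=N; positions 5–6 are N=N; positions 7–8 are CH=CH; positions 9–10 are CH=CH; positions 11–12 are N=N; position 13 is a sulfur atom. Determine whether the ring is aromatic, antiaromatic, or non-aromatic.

Check conjugation: every atom in a ring double bond is sp² and brings one electron to the p orbital; each =N– nitrogen is pyridine-type (lone pair in the sp² plane, one electron in the p orbital); the sulfur donates one lone pair from its p orbital — every position has a p orbital, so the cyclic π system is continuous.
Adding the contributions, 6 × 2 = 12 from the double-bond units + 2 from the S atom = 14.
With 14 π electrons (n = 3), the Hückel 4n+2 condition holds.

Aromatic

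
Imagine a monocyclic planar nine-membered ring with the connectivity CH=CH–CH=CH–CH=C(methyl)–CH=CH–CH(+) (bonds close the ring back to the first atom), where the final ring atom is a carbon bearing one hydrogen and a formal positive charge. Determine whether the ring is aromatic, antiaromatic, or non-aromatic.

Check conjugation: the double-bond atoms are sp², each contributing one p electron; the carbocation has an empty p orbital — every position has a p orbital, so the cyclic π system is continuous.
Adding the contributions, 4 × 2 = 8 from the double-bond units + 0 from the CH(+) atom = 8.
With 8 = 4·2 π electrons, Hückel's rule classifies the planar ring as antiaromatic.

Antiaromatic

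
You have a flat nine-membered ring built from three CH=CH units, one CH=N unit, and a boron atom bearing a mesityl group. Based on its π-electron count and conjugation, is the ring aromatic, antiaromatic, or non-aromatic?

All ring atoms are sp² and supply a p orbital to the ring (every atom in a ring double bond is sp² and brings one electron to the p orbital; each sp² =N– keeps its lone pair in-plane and puts one electron into the π system; the boron has an empty p orbital); the conjugation is uninterrupted.
Adding the contributions, 4 × 2 = 8 from the double-bond units + 0 from the B(mesityl) atom = 8.
With 8 = 4·2 π electrons, Hückel's rule classifies the planar ring as antiaromatic.

Antiaromatic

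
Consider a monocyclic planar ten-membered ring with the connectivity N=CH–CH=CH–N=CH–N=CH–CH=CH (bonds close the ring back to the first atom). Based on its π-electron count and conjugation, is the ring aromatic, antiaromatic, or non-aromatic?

Every ring atom contributes a p orbital perpendicular to the ring (each doubly-bonded ring atom is sp² with one p-orbital electron; each sp² =N– keeps its lone pair in-plane and puts one electron into the π system), so the π system is cyclic and fully conjugated.
π-electron count: 5 × 2 = 10 from the 5 double-bond units.
That gives a 4n+2 count (10, n = 2).

Aromatic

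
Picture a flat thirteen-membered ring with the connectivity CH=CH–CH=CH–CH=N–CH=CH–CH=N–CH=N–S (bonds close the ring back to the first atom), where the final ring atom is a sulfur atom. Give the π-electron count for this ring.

14

All ring atoms are sp² and supply a p orbital to the ring (every atom in a ring double bond is sp² and brings one electron to the p orbital; each sp² =N– keeps its lone pair in-plane and puts one electron into the π system; the sulfur donates one lone pair from its p orbital); the conjugation is uninterrupted.
Adding the contributions, 6 × 2 = 12 from the double-bond units + 2 from the S atom = 14.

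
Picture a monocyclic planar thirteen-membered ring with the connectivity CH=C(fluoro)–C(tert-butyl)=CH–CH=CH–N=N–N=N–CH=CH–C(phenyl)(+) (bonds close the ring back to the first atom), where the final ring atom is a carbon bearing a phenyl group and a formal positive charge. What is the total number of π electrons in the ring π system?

12

All ring atoms are sp² and supply a p orbital to the ring (every atom in a ring double bond is sp² and brings one electron to the p orbital; each sp² =N– keeps its lone pair in-plane and puts one electron into the π system; the carbocation has an empty p orbital); the conjugation is uninterrupted.
π-electron count: 6 × 2 = 12 from the double-bond units + 0 from the C(phenyl)(+) atom = 12.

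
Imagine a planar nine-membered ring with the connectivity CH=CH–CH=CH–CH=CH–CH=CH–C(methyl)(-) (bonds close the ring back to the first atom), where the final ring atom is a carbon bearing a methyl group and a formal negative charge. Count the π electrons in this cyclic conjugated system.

10

All ring atoms are sp² and supply a p orbital to the ring (the double-bond atoms are sp², each contributing one p electron; the carbanion's lone pair occupies the p orbital); the conjugation is uninterrupted.
Tallying contributions gives 4 × 2 = 8 from the double-bond units + 2 from the C(methyl)(-) atom = 10.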